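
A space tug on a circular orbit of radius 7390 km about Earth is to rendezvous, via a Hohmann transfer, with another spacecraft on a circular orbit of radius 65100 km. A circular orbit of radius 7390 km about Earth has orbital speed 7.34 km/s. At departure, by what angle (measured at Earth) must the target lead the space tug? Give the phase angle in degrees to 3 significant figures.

φ = 105°

From the circular-orbit relation v² = μ/r at r = 7390 km: μ = v²r = (7.34)² × 7390 = 3.98141×10^5 km³/s².
Semi-major axis of the transfer orbit: a_t = (7390 + 65100)/2 = 36245 km.
Transfer time t = π√(a_t³/μ) = 34356 s.
Target angular speed ω₂ = √(μ/r₂³) = 3.7988×10^-5 rad/s.
Angle swept by the target during transfer: ω₂·t = 1.3051 rad = 74.78°.
Arrival is 180° from departure on the ellipse, so φ = 180° − 74.78° = 105°.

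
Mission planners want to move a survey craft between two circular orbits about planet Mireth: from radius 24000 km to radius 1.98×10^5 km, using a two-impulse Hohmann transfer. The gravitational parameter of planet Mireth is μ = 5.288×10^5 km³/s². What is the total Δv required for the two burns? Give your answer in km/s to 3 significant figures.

Δv = 2.45 km/s

The Hohmann ellipse has a_t = (r₁ + r₂)/2 = 1.110×10^5 km.
At r₁ the circular-orbit speed is v₁ = √(μ/r₁) = 4.6940 km/s.
Transfer-orbit speed at r₁ (v² = μ(2/r − 1/a)): v_p = √[μ(2/r₁ − 1/a_t)] = 6.2692 km/s.
First burn Δv₁ = |v_p − v₁| = 1.5752 km/s.
Circular speed at r₂: v₂ = √(μ/r₂) = 1.63423 km/s.
Transfer-orbit speed at r₂: v_a = √[μ(2/r₂ − 1/a_t)] = 0.759901 km/s.
Second burn Δv₂ = |v₂ − v_a| = 0.87433 km/s.
Total Δv = Δv₁ + Δv₂ = 2.450 km/s.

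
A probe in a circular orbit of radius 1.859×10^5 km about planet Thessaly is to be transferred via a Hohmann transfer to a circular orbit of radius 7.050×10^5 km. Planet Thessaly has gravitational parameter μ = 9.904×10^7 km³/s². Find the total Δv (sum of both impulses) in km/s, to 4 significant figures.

Δv = 10.15 km/s

The Hohmann ellipse has a_t = (r₁ + r₂)/2 = 4.4545×10^5 km.
At r₁ the circular-orbit speed is v₁ = √(μ/r₁) = 23.082 km/s.
Transfer-orbit speed at r₁ (vis-viva): v_p = √[μ(2/r₁ − 1/a_t)] = 29.038 km/s.
First burn Δv₁ = |v_p − v₁| = 5.956 km/s.
At r₂, v₂ = √(μ/r₂) = 11.853 km/s.
Transfer-orbit speed at r₂: v_a = √[μ(2/r₂ − 1/a_t)] = 7.6569 km/s.
Second burn Δv₂ = |v₂ − v_a| = 4.196 km/s.
Δv = Δv₁ + Δv₂ = 5.956 + 4.196 = 10.15 km/s.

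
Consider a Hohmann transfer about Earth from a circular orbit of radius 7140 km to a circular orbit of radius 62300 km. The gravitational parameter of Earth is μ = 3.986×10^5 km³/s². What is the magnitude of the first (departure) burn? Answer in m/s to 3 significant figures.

Δv₁ = 2540 m/s

Transfer-ellipse semi-major axis a_t = (r₁ + r₂)/2 = (7140 + 62300)/2 = 34720 km.
On the circular orbit at r = 7140 km, v_c = √(μ/r) = 7.4717 km/s.
Transfer-orbit speed at the same r (vis-viva, a = a_t): v_t = √[μ(2/r − 1/a_t)] = 10.009 km/s.
Δv₁ = |v_t − v_c| = |10.009 − 7.4717| = 2.537 km/s.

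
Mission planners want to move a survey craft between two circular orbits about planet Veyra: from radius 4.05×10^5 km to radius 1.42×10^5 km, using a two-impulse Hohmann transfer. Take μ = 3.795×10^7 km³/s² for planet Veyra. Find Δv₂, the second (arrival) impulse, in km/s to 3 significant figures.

The Hohmann ellipse has a_t = (r₁ + r₂)/2 = 2.735×10^5 km.
Circular speed at r = 1.420×10^5 km: v_c = √(μ/r) = 16.3479 km/s.
Vis-viva on the transfer ellipse at r = 1.420×10^5 km gives v_t = √[μ(2/r − 1/a_t)] = 19.8935 km/s.
Δv₂ = |v_t − v_c| = |19.8935 − 16.3479| = 3.546 km/s.

Δv₂ = 3.55 km/s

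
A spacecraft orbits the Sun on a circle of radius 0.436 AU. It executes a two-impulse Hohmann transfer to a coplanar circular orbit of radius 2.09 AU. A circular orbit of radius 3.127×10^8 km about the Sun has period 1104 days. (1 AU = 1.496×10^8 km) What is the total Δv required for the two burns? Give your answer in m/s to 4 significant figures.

From Kepler's third law T² = 4π²r³/μ at r = 3.127×10^8 km, T = 1104 days = 1104 × 86400 s = 9.53856×10^7 s: μ = 4π²r³/T² = 1.32672×10^11 km³/s².
In km: r₁ = 0.436 × 1.496×10^8 = 6.52256×10^7 km; r₂ = 2.09 × 1.496×10^8 = 3.12664×10^8 km.
The Hohmann ellipse has a_t = (r₁ + r₂)/2 = 1.889448×10^8 km.
At r₁ the circular-orbit speed is v₁ = √(μ/r₁) = 45.100 km/s.
Transfer-orbit speed at r₁ (v² = μ(2/r − 1/a)): v_p = √[μ(2/r₁ − 1/a_t)] = 58.016 km/s.
First burn Δv₁ = |v_p − v₁| = 12.916 km/s.
Circular speed at r₂: v₂ = √(μ/r₂) = 20.5992 km/s.
Transfer-orbit speed at r₂: v_a = √[μ(2/r₂ − 1/a_t)] = 12.1030 km/s.
Second burn Δv₂ = |v₂ − v_a| = 8.4962 km/s.
Δv = Δv₁ + Δv₂ = 12.916 + 8.4962 = 21.41 km/s.

Δv = 21410 m/s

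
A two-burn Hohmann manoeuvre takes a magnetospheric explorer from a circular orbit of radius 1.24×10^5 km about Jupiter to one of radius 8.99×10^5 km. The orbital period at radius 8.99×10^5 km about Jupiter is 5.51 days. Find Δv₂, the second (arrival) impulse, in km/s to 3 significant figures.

Δv₂ = 6.02 km/s

From Kepler's third law T² = 4π²r³/μ at r = 8.99×10^5 km, T = 5.51 days = 5.51 × 86400 s = 4.76064×10^5 s: μ = 4π²r³/T² = 1.26563×10^8 km³/s².
Semi-major axis of the transfer orbit: a_t = (1.240×10^5 + 8.990×10^5)/2 = 5.115×10^5 km.
Circular speed at r = 8.990×10^5 km: v_c = √(μ/r) = 11.865 km/s.
Transfer-orbit speed at the same r (vis-viva, a = a_t): v_t = √[μ(2/r − 1/a_t)] = 5.8420 km/s.
Δv₂ = |v_t − v_c| = |5.8420 − 11.865| = 6.023 km/s.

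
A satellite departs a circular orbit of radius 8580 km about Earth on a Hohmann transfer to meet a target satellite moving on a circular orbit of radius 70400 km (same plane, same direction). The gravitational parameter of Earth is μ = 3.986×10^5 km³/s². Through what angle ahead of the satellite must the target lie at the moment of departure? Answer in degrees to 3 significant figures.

φ = 104°

Transfer-ellipse semi-major axis a_t = (r₁ + r₂)/2 = (8580 + 70400)/2 = 39490 km.
Transfer time t = π√(a_t³/μ) = 39049 s.
Target angular speed ω₂ = √(μ/r₂³) = 3.3799×10^-5 rad/s.
Angle swept by the target during transfer: ω₂·t = 1.3198 rad = 75.62°.
Arrival is 180° from departure on the ellipse, so φ = 180° − 75.62° = 104°.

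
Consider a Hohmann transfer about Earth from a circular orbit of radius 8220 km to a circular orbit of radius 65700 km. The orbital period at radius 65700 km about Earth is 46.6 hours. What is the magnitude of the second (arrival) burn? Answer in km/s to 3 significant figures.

Δv₂ = 1.30 km/s

From Kepler's third law T² = 4π²r³/μ at r = 65700 km, T = 46.6 hours = 46.6 × 3600 s = 1.6776×10^5 s: μ = 4π²r³/T² = 3.97813×10^5 km³/s².
The Hohmann ellipse has a_t = (r₁ + r₂)/2 = 36960 km.
On the circular orbit at r = 65700 km, v_c = √(μ/r) = 2.4607 km/s.
Transfer-orbit speed at the same r (vis-viva, a = a_t): v_t = √[μ(2/r − 1/a_t)] = 1.1605 km/s.
Δv₂ = |v_t − v_c| = |1.1605 − 2.4607| = 1.300 km/s.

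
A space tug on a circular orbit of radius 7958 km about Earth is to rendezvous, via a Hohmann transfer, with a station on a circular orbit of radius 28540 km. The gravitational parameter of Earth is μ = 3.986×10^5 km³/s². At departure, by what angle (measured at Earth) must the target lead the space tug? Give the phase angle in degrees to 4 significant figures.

Transfer-ellipse semi-major axis a_t = (r₁ + r₂)/2 = (7958 + 28540)/2 = 18249 km.
Transfer time t = π√(a_t³/μ) = 12267.0 s.
The target's mean motion on its circular orbit is ω₂ = √(μ/r₂³) = 1.30945×10^-4 rad/s.
Angle swept by the target during transfer: ω₂·t = 1.6063 rad = 92.03°.
Arrival is 180° from departure on the ellipse, so φ = 180° − 92.03° = 87.97°.

φ = 87.97°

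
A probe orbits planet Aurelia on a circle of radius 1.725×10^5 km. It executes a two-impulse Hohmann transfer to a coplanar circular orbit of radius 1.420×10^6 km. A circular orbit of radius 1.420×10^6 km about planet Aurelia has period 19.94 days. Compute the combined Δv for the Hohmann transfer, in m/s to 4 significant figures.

Δv = 7752 m/s

From Kepler's third law T² = 4π²r³/μ at r = 1.420×10^6 km, T = 19.94 days = 19.94 × 86400 s = 1.722816×10^6 s: μ = 4π²r³/T² = 3.80844×10^7 km³/s².
Semi-major axis of the transfer orbit: a_t = (1.725×10^5 + 1.420×10^6)/2 = 7.9625×10^5 km.
Circular speed at r₁: v₁ = √(μ/r₁) = √(3.80844×10^7/1.725×10^5) = 14.859 km/s.
Transfer-orbit speed at r₁ (vis-viva): v_p = √[μ(2/r₁ − 1/a_t)] = 19.843 km/s.
First burn Δv₁ = |v_p − v₁| = 4.984 km/s.
At r₂, v₂ = √(μ/r₂) = 5.1788 km/s.
Transfer-orbit speed at r₂: v_a = √[μ(2/r₂ − 1/a_t)] = 2.4105 km/s.
Second burn Δv₂ = |v₂ − v_a| = 2.768 km/s.
Δv = Δv₁ + Δv₂ = 4.984 + 2.768 = 7.752 km/s.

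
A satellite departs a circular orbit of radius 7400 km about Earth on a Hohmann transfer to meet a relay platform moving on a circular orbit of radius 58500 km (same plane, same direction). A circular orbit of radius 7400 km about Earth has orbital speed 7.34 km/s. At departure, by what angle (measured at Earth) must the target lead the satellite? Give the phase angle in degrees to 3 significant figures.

φ = 104°

From the circular-orbit relation v² = μ/r at r = 7400 km: μ = v²r = (7.34)² × 7400 = 3.98679×10^5 km³/s².
Transfer-ellipse semi-major axis a_t = (r₁ + r₂)/2 = (7400 + 58500)/2 = 32950 km.
The half-period of the transfer ellipse is t = π√(a_t³/μ) = 29760 s.
The target's mean motion on its circular orbit is ω₂ = √(μ/r₂³) = 4.462×10^-5 rad/s.
Angle swept by the target during transfer: ω₂·t = 1.328 rad = 76.09°.
Arrival is 180° from departure on the ellipse, so φ = 180° − 76.09° = 104°.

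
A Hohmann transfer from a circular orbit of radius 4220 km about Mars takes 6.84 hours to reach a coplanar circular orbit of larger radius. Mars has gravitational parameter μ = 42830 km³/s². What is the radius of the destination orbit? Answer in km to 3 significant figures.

r₂ = 23400 km

Transfer time t = 6.84 hours = 24624 s, and t = π√(a_t³/μ).
So a_t = (μ t²/π²)^(1/3) = (42830 × (24624)² / π²)^(1/3) = 13806 km.
Since a_t = (r₁ + r₂)/2, r₂ = 2a_t − r₁ = 2×13806 − 4220 = 23392 km.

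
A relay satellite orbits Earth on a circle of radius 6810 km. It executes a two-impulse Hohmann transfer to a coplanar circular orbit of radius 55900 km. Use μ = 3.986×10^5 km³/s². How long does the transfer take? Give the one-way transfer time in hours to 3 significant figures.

t = 7.67 hours

The Hohmann ellipse has a_t = (r₁ + r₂)/2 = 31355 km.
By Kepler's third law the transfer-orbit period is T = 2π√(a_t³/μ), so t = T/2 = 27627 s.
Converting: 27627 s ÷ 3600 s/hour = 7.67 hours.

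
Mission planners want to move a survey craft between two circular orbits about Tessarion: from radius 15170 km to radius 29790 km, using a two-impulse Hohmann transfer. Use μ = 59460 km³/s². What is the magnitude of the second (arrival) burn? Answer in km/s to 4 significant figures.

Δv₂ = 0.2522 km/s

Semi-major axis of the transfer orbit: a_t = (15170 + 29790)/2 = 22480 km.
Circular speed at r = 29790 km: v_c = √(μ/r) = 1.4128 km/s.
Vis-viva on the transfer ellipse at r = 29790 km gives v_t = √[μ(2/r − 1/a_t)] = 1.1606 km/s.
Δv₂ = |v_t − v_c| = |1.1606 − 1.4128| = 0.2522 km/s.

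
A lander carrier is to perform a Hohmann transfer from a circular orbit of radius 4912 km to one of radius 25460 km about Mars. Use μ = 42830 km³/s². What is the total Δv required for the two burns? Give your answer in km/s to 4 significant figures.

Δv = 1.430 km/s

Semi-major axis of the transfer orbit: a_t = (4912 + 25460)/2 = 15186 km.
At r₁ the circular-orbit speed is v₁ = √(μ/r₁) = 2.9529 km/s.
On the transfer ellipse at r₁, vis-viva equation gives v_p = √[μ(2/r₁ − 1/a_t)] = 3.8234 km/s.
First burn Δv₁ = |v_p − v₁| = 0.8705 km/s.
Circular speed at r₂: v₂ = √(μ/r₂) = 1.29701 km/s.
Transfer-orbit speed at r₂: v_a = √[μ(2/r₂ − 1/a_t)] = 0.737653 km/s.
Second burn Δv₂ = |v₂ − v_a| = 0.5594 km/s.
Total Δv = Δv₁ + Δv₂ = 1.430 km/s.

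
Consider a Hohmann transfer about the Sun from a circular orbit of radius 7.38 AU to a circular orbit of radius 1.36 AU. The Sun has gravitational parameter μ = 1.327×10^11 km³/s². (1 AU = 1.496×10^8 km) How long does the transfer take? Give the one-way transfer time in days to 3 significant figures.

In km: r₁ = 7.38 × 1.496×10^8 = 1.104048×10^9 km; r₂ = 1.36 × 1.496×10^8 = 2.03456×10^8 km.
The Hohmann ellipse has a_t = (r₁ + r₂)/2 = 6.53752×10^8 km.
Transfer time t = π√(a_t³/μ) = π√((6.53752×10^8)³ / 1.327×10^11) = 1.442×10^8 s.
Converting: 1.442×10^8 s ÷ 86400 s/day = 1670 days.

t = 1670 days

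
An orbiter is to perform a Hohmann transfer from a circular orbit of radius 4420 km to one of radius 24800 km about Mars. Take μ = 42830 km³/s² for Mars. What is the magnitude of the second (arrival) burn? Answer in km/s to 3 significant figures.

Semi-major axis of the transfer orbit: a_t = (4420 + 24800)/2 = 14610 km.
On the circular orbit at r = 24800 km, v_c = √(μ/r) = 1.31416 km/s.
Vis-viva on the transfer ellipse at r = 24800 km gives v_t = √[μ(2/r − 1/a_t)] = 0.722827 km/s.
Δv₂ = |v_t − v_c| = |0.722827 − 1.31416| = 0.5913 km/s.

Δv₂ = 0.591 km/s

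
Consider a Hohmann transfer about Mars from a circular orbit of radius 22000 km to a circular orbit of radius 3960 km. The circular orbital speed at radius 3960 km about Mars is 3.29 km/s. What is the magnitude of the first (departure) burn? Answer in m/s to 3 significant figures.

Δv₁ = 625 m/s

From the circular-orbit relation v² = μ/r at r = 3960 km: μ = v²r = (3.29)² × 3960 = 42863.4 km³/s².
Transfer-ellipse semi-major axis a_t = (r₁ + r₂)/2 = (22000 + 3960)/2 = 12980 km.
Circular speed at r = 22000 km: v_c = √(μ/r) = 1.39583 km/s.
Transfer-orbit speed at the same r (vis-viva, a = a_t): v_t = √[μ(2/r − 1/a_t)] = 0.770979 km/s.
Δv₁ = |v_t − v_c| = |0.770979 − 1.39583| = 0.6249 km/s.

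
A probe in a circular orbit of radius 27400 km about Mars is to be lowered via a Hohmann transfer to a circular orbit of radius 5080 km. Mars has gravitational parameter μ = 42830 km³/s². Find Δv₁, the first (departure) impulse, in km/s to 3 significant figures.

The Hohmann ellipse has a_t = (r₁ + r₂)/2 = 16240 km.
On the circular orbit at r = 27400 km, v_c = √(μ/r) = 1.2503 km/s.
Vis-viva on the transfer ellipse at r = 27400 km gives v_t = √[μ(2/r − 1/a_t)] = 0.69926 km/s.
Δv₁ = |v_t − v_c| = |0.69926 − 1.2503| = 0.5510 km/s.

Δv₁ = 0.551 km/s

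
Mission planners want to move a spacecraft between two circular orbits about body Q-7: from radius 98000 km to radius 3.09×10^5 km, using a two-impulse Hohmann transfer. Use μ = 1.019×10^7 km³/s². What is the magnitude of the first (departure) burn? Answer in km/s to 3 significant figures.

Δv₁ = 2.37 km/s

Transfer-ellipse semi-major axis a_t = (r₁ + r₂)/2 = (98000 + 3.090×10^5)/2 = 2.035×10^5 km.
On the circular orbit at r = 98000 km, v_c = √(μ/r) = 10.197 km/s.
Transfer-orbit speed at the same r (vis-viva, a = a_t): v_t = √[μ(2/r − 1/a_t)] = 12.565 km/s.
Δv₁ = |v_t − v_c| = |12.565 − 10.197| = 2.368 km/s.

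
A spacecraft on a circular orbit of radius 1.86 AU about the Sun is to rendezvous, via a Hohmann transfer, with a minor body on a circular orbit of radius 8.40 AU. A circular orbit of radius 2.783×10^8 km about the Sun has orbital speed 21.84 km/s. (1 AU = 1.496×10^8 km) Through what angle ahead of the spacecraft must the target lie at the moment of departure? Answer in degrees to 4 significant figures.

From the circular-orbit relation v² = μ/r at r = 2.783×10^8 km: μ = v²r = (21.84)² × 2.783×10^8 = 1.32745×10^11 km³/s².
In km: r₁ = 1.86 × 1.496×10^8 = 2.78256×10^8 km; r₂ = 8.40 × 1.496×10^8 = 1.25664×10^9 km.
Transfer-ellipse semi-major axis a_t = (r₁ + r₂)/2 = (2.78256×10^8 + 1.25664×10^9)/2 = 7.67448×10^8 km.
Transfer time t = π√(a_t³/μ) = 1.8332×10^8 s.
Target angular speed ω₂ = √(μ/r₂³) = 8.1789×10^-9 rad/s.
Angle swept by the target during transfer: ω₂·t = 1.4994 rad = 85.91°.
Arrival is 180° from departure on the ellipse, so φ = 180° − 85.91° = 94.09°.

φ = 94.09°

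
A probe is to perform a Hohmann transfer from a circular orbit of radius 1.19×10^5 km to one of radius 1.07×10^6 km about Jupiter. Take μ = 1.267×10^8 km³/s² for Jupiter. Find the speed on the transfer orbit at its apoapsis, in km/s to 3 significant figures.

v = 4.87 km/s

The Hohmann ellipse has a_t = (r₁ + r₂)/2 = 5.945×10^5 km.
At apoapsis, r = 1.070×10^6 km.
Vis-viva: v = √[μ(2/r − 1/a_t)] = √[1.267×10^8 × (2/1.070×10^6 − 1/5.945×10^5)] = 4.868 km/s.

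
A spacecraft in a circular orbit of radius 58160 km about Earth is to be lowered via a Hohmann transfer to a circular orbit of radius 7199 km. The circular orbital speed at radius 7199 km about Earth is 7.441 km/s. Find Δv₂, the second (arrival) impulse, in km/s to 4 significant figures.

Δv₂ = 2.486 km/s

From the circular-orbit relation v² = μ/r at r = 7199 km: μ = v²r = (7.441)² × 7199 = 3.98598×10^5 km³/s².
The Hohmann ellipse has a_t = (r₁ + r₂)/2 = 32679.5 km.
Circular speed at r = 7199 km: v_c = √(μ/r) = 7.441 km/s.
Vis-viva on the transfer ellipse at r = 7199 km gives v_t = √[μ(2/r − 1/a_t)] = 9.927 km/s.
Δv₂ = |v_t − v_c| = |9.927 − 7.441| = 2.486 km/s.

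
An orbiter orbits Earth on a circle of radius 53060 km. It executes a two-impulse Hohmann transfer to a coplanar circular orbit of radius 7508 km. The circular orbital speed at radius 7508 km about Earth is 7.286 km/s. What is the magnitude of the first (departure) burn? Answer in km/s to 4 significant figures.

From the circular-orbit relation v² = μ/r at r = 7508 km: μ = v²r = (7.286)² × 7508 = 3.98568×10^5 km³/s².
Semi-major axis of the transfer orbit: a_t = (53060 + 7508)/2 = 30284 km.
On the circular orbit at r = 53060 km, v_c = √(μ/r) = 2.741 km/s.
Vis-viva on the transfer ellipse at r = 53060 km gives v_t = √[μ(2/r − 1/a_t)] = 1.365 km/s.
Δv₁ = |v_t − v_c| = |1.365 − 2.741| = 1.376 km/s.

Δv₁ = 1.376 km/s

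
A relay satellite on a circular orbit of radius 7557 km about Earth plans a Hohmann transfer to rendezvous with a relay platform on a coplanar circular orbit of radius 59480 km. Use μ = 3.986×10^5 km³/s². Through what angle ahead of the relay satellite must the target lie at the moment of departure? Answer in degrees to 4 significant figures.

Transfer-ellipse semi-major axis a_t = (r₁ + r₂)/2 = (7557 + 59480)/2 = 33518.5 km.
Transfer time t = π√(a_t³/μ) = 30535.71 s.
The target's mean motion on its circular orbit is ω₂ = √(μ/r₂³) = 4.352234×10^-5 rad/s.
Angle swept by the target during transfer: ω₂·t = 1.328986 rad = 76.145°.
The relay satellite traverses 180° on the transfer ellipse, so the target must lead by 180° − 76.145° = 103.9°.

φ = 103.9°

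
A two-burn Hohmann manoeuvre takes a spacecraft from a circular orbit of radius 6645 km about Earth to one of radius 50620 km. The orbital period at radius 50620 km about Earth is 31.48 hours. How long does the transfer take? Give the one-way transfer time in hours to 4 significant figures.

t = 6.696 hours

From Kepler's third law T² = 4π²r³/μ at r = 50620 km, T = 31.48 hours = 31.48 × 3600 s = 1.13328×10^5 s: μ = 4π²r³/T² = 3.98705×10^5 km³/s².
Transfer-ellipse semi-major axis a_t = (r₁ + r₂)/2 = (6645 + 50620)/2 = 28632.5 km.
Transfer time t = π√(a_t³/μ) = π√((28632.5)³ / 3.98705×10^5) = 24105 s.
Converting: 24105 s ÷ 3600 s/hour = 6.696 hours.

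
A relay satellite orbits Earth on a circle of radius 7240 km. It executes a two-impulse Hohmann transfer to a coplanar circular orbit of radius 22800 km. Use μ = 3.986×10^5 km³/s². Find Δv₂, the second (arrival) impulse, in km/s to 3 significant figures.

Δv₂ = 1.28 km/s

The Hohmann ellipse has a_t = (r₁ + r₂)/2 = 15020 km.
On the circular orbit at r = 22800 km, v_c = √(μ/r) = 4.181 km/s.
Transfer-orbit speed at the same r (vis-viva, a = a_t): v_t = √[μ(2/r − 1/a_t)] = 2.903 km/s.
Δv₂ = |v_t − v_c| = |2.903 − 4.181| = 1.278 km/s.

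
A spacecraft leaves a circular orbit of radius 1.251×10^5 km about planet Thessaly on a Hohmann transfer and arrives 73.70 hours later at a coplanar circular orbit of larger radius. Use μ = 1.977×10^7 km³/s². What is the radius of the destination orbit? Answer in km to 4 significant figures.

r₂ = 9.159×10^5 km

Transfer time t = 73.70 hours = 2.6532×10^5 s, and t = π√(a_t³/μ).
So a_t = (μ t²/π²)^(1/3) = (1.977×10^7 × (2.6532×10^5)² / π²)^(1/3) = 5.2049×10^5 km.
Since a_t = (r₁ + r₂)/2, r₂ = 2a_t − r₁ = 2×5.2049×10^5 − 1.251×10^5 = 9.1588×10^5 km.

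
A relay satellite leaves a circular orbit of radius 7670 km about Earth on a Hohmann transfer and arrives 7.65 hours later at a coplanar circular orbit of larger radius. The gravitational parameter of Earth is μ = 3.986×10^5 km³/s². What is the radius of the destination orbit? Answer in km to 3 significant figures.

r₂ = 54900 km

Transfer time t = 7.65 hours = 27540 s, and t = π√(a_t³/μ).
So a_t = (μ t²/π²)^(1/3) = (3.986×10^5 × (27540)² / π²)^(1/3) = 31289 km.
Since a_t = (r₁ + r₂)/2, r₂ = 2a_t − r₁ = 2×31289 − 7670 = 54908 km.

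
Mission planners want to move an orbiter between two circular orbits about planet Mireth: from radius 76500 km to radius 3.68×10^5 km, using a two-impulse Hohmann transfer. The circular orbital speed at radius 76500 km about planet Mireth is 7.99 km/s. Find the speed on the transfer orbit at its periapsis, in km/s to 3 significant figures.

From the circular-orbit relation v² = μ/r at r = 76500 km: μ = v²r = (7.99)² × 76500 = 4.88377×10^6 km³/s².
The Hohmann ellipse has a_t = (r₁ + r₂)/2 = 2.2225×10^5 km.
At periapsis, r = 76500 km.
Vis-viva: v = √[μ(2/r − 1/a_t)] = √[4.88377×10^6 × (2/76500 − 1/2.2225×10^5)] = 10.28 km/s.

v = 10.3 km/s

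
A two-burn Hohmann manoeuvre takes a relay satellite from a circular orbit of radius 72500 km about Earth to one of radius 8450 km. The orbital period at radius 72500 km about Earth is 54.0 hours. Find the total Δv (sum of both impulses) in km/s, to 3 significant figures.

Δv = 3.60 km/s

From Kepler's third law T² = 4π²r³/μ at r = 72500 km, T = 54.0 hours = 54.0 × 3600 s = 1.944×10^5 s: μ = 4π²r³/T² = 3.98090×10^5 km³/s².
Transfer-ellipse semi-major axis a_t = (r₁ + r₂)/2 = (72500 + 8450)/2 = 40475 km.
Circular speed at r₁: v₁ = √(μ/r₁) = √(3.98090×10^5/72500) = 2.3433 km/s.
On the transfer ellipse at r₁, vis-viva equation gives v_a = √[μ(2/r₁ − 1/a_t)] = 1.0707 km/s.
First burn Δv₁ = |v_a − v₁| = 1.273 km/s.
Circular speed at r₂: v₂ = √(μ/r₂) = 6.864 km/s.
Transfer-orbit speed at r₂: v_p = √[μ(2/r₂ − 1/a_t)] = 9.186 km/s.
Second burn Δv₂ = |v₂ − v_p| = 2.322 km/s.
Total Δv = Δv₁ + Δv₂ = 3.595 km/s.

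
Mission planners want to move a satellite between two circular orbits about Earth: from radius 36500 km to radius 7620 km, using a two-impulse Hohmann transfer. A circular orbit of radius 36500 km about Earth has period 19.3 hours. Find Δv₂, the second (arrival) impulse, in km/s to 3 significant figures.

From Kepler's third law T² = 4π²r³/μ at r = 36500 km, T = 19.3 hours = 19.3 × 3600 s = 69480 s: μ = 4π²r³/T² = 3.97666×10^5 km³/s².
The Hohmann ellipse has a_t = (r₁ + r₂)/2 = 22060 km.
On the circular orbit at r = 7620 km, v_c = √(μ/r) = 7.224 km/s.
Vis-viva on the transfer ellipse at r = 7620 km gives v_t = √[μ(2/r − 1/a_t)] = 9.292 km/s.
Δv₂ = |v_t − v_c| = |9.292 − 7.224| = 2.068 km/s.

Δv₂ = 2.07 km/s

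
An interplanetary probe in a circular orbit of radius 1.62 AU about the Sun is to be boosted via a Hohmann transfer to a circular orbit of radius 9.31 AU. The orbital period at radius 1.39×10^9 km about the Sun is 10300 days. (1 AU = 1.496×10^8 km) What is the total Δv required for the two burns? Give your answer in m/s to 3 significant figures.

Δv = 11600 m/s

From Kepler's third law T² = 4π²r³/μ at r = 1.39×10^9 km, T = 10300 days = 10300 × 86400 s = 8.8992×10^8 s: μ = 4π²r³/T² = 1.33876×10^11 km³/s².
In km: r₁ = 1.62 × 1.496×10^8 = 2.42352×10^8 km; r₂ = 9.31 × 1.496×10^8 = 1.392776×10^9 km.
Semi-major axis of the transfer orbit: a_t = (2.42352×10^8 + 1.392776×10^9)/2 = 8.17564×10^8 km.
Circular speed at r₁: v₁ = √(μ/r₁) = √(1.33876×10^11/2.42352×10^8) = 23.5032 km/s.
Transfer-orbit speed at r₁ (vis-viva): v_p = √[μ(2/r₁ − 1/a_t)] = 30.6766 km/s.
First burn Δv₁ = |v_p − v₁| = 7.173 km/s.
At r₂, v₂ = √(μ/r₂) = 9.804 km/s.
Transfer-orbit speed at r₂: v_a = √[μ(2/r₂ − 1/a_t)] = 5.338 km/s.
Second burn Δv₂ = |v₂ − v_a| = 4.466 km/s.
Total Δv = Δv₁ + Δv₂ = 11.64 km/s.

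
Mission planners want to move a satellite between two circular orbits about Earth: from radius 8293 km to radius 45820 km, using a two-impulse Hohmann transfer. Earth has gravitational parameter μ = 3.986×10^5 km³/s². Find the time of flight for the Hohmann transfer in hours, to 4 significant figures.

t = 6.152 hours

The Hohmann ellipse has a_t = (r₁ + r₂)/2 = 27056.5 km.
Transfer time t = π√(a_t³/μ) = π√((27056.5)³ / 3.986×10^5) = 22146 s.
Converting: 22146 s ÷ 3600 s/hour = 6.152 hours.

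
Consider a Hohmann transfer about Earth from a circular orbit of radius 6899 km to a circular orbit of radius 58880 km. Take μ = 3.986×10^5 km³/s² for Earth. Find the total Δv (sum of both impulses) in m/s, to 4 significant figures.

Transfer-ellipse semi-major axis a_t = (r₁ + r₂)/2 = (6899 + 58880)/2 = 32889.5 km.
At r₁ the circular-orbit speed is v₁ = √(μ/r₁) = 7.601 km/s.
Transfer-orbit speed at r₁ (v² = μ(2/r − 1/a)): v_p = √[μ(2/r₁ − 1/a_t)] = 10.17 km/s.
First burn Δv₁ = |v_p − v₁| = 2.569 km/s.
Circular speed at r₂: v₂ = √(μ/r₂) = 2.602 km/s.
Transfer-orbit speed at r₂: v_a = √[μ(2/r₂ − 1/a_t)] = 1.192 km/s.
Second burn Δv₂ = |v₂ − v_a| = 1.410 km/s.
Δv = Δv₁ + Δv₂ = 2.569 + 1.410 = 3.979 km/s.

Δv = 3979 m/s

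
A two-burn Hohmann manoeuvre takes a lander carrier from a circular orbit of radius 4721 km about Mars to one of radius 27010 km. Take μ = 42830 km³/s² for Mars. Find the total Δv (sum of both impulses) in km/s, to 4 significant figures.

Δv = 1.490 km/s

The Hohmann ellipse has a_t = (r₁ + r₂)/2 = 15865.5 km.
Circular speed at r₁: v₁ = √(μ/r₁) = √(42830/4721) = 3.012 km/s.
Transfer-orbit speed at r₁ (vis-viva): v_p = √[μ(2/r₁ − 1/a_t)] = 3.930 km/s.
First burn Δv₁ = |v_p − v₁| = 0.9180 km/s.
Circular speed at r₂: v₂ = √(μ/r₂) = 1.2592 km/s.
Transfer-orbit speed at r₂: v_a = √[μ(2/r₂ − 1/a_t)] = 0.68691 km/s.
Second burn Δv₂ = |v₂ − v_a| = 0.5723 km/s.
Total Δv = Δv₁ + Δv₂ = 1.490 km/s.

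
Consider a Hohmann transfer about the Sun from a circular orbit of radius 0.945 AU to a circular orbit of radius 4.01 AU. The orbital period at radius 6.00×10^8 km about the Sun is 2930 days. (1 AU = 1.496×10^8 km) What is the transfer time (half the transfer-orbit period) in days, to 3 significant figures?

From Kepler's third law T² = 4π²r³/μ at r = 6.00×10^8 km, T = 2930 days = 2930 × 86400 s = 2.53152×10^8 s: μ = 4π²r³/T² = 1.33061×10^11 km³/s².
In km: r₁ = 0.945 × 1.496×10^8 = 1.41372×10^8 km; r₂ = 4.01 × 1.496×10^8 = 5.99896×10^8 km.
The Hohmann ellipse has a_t = (r₁ + r₂)/2 = 3.70634×10^8 km.
Transfer time t = π√(a_t³/μ) = π√((3.70634×10^8)³ / 1.33061×10^11) = 6.145×10^7 s.
Converting: 6.145×10^7 s ÷ 86400 s/day = 711 days.

t = 711 days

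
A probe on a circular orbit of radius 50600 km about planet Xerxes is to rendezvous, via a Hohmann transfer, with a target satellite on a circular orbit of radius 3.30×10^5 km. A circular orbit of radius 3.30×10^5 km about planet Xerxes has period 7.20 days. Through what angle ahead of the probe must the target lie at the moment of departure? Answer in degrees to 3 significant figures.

From Kepler's third law T² = 4π²r³/μ at r = 3.30×10^5 km, T = 7.20 days = 7.20 × 86400 s = 6.2208×10^5 s: μ = 4π²r³/T² = 3.66614×10^6 km³/s².
Semi-major axis of the transfer orbit: a_t = (50600 + 3.300×10^5)/2 = 1.903×10^5 km.
Transfer time t = π√(a_t³/μ) = 1.3621×10^5 s.
The target's mean motion on its circular orbit is ω₂ = √(μ/r₂³) = 1.0100×10^-5 rad/s.
Angle swept by the target during transfer: ω₂·t = 1.3757 rad = 78.82°.
Arrival is 180° from departure on the ellipse, so φ = 180° − 78.82° = 101°.

φ = 101°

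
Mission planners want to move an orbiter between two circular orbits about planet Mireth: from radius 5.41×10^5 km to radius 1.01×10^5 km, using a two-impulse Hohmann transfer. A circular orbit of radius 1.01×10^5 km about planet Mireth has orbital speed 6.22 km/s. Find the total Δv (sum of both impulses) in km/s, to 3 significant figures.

Δv = 3.03 km/s

From the circular-orbit relation v² = μ/r at r = 1.01×10^5 km: μ = v²r = (6.22)² × 1.01×10^5 = 3.90753×10^6 km³/s².
The Hohmann ellipse has a_t = (r₁ + r₂)/2 = 3.210×10^5 km.
Circular speed at r₁: v₁ = √(μ/r₁) = √(3.90753×10^6/5.410×10^5) = 2.688 km/s.
On the transfer ellipse at r₁, vis-viva equation gives v_a = √[μ(2/r₁ − 1/a_t)] = 1.508 km/s.
First burn Δv₁ = |v_a − v₁| = 1.180 km/s.
Circular speed at r₂: v₂ = √(μ/r₂) = 6.220 km/s.
Transfer-orbit speed at r₂: v_p = √[μ(2/r₂ − 1/a_t)] = 8.075 km/s.
Second burn Δv₂ = |v₂ − v_p| = 1.855 km/s.
Δv = Δv₁ + Δv₂ = 1.180 + 1.855 = 3.035 km/s.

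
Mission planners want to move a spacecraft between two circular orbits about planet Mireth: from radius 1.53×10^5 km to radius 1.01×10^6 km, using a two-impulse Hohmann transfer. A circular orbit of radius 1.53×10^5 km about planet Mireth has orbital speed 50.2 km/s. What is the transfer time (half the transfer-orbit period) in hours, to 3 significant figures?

From the circular-orbit relation v² = μ/r at r = 1.53×10^5 km: μ = v²r = (50.2)² × 1.53×10^5 = 3.85566×10^8 km³/s².
The Hohmann ellipse has a_t = (r₁ + r₂)/2 = 5.815×10^5 km.
By Kepler's third law the transfer-orbit period is T = 2π√(a_t³/μ), so t = T/2 = 70950 s.
Converting: 70950 s ÷ 3600 s/hour = 19.7 hours.

t = 19.7 hours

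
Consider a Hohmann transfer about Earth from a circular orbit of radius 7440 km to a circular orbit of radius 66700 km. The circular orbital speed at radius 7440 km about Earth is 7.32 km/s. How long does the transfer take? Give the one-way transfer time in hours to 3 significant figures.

t = 9.86 hours

From the circular-orbit relation v² = μ/r at r = 7440 km: μ = v²r = (7.32)² × 7440 = 3.98653×10^5 km³/s².
Semi-major axis of the transfer orbit: a_t = (7440 + 66700)/2 = 37070 km.
By Kepler's third law the transfer-orbit period is T = 2π√(a_t³/μ), so t = T/2 = 35510 s.
Converting: 35510 s ÷ 3600 s/hour = 9.86 hours.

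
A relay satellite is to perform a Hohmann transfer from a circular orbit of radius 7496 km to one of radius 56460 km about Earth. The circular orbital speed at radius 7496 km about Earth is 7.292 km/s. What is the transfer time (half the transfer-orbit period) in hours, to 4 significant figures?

From the circular-orbit relation v² = μ/r at r = 7496 km: μ = v²r = (7.292)² × 7496 = 3.98587×10^5 km³/s².
Transfer-ellipse semi-major axis a_t = (r₁ + r₂)/2 = (7496 + 56460)/2 = 31978 km.
By Kepler's third law the transfer-orbit period is T = 2π√(a_t³/μ), so t = T/2 = 28455 s.
Converting: 28455 s ÷ 3600 s/hour = 7.904 hours.

t = 7.904 hours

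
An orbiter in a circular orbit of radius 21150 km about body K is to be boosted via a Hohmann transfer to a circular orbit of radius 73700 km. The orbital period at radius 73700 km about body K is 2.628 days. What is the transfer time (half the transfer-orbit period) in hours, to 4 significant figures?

t = 16.28 hours

From Kepler's third law T² = 4π²r³/μ at r = 73700 km, T = 2.628 days = 2.628 × 86400 s = 2.270592×10^5 s: μ = 4π²r³/T² = 3.06538×10^5 km³/s².
Semi-major axis of the transfer orbit: a_t = (21150 + 73700)/2 = 47425 km.
By Kepler's third law the transfer-orbit period is T = 2π√(a_t³/μ), so t = T/2 = 58600 s.
Converting: 58600 s ÷ 3600 s/hour = 16.28 hours.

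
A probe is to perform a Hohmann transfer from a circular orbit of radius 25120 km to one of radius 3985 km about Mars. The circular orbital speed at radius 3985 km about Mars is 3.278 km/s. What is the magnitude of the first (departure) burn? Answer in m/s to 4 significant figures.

Δv₁ = 622.4 m/s

From the circular-orbit relation v² = μ/r at r = 3985 km: μ = v²r = (3.278)² × 3985 = 42820.0 km³/s².
Semi-major axis of the transfer orbit: a_t = (25120 + 3985)/2 = 14552.5 km.
Circular speed at r = 25120 km: v_c = √(μ/r) = 1.3056 km/s.
Vis-viva on the transfer ellipse at r = 25120 km gives v_t = √[μ(2/r − 1/a_t)] = 0.68322 km/s.
Δv₁ = |v_t − v_c| = |0.68322 − 1.3056| = 0.6224 km/s.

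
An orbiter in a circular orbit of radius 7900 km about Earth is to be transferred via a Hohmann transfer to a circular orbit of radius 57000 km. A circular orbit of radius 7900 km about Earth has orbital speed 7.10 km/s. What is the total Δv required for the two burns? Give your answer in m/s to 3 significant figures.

Δv = 3650 m/s

From the circular-orbit relation v² = μ/r at r = 7900 km: μ = v²r = (7.10)² × 7900 = 3.98239×10^5 km³/s².
The Hohmann ellipse has a_t = (r₁ + r₂)/2 = 32450 km.
Circular speed at r₁: v₁ = √(μ/r₁) = √(3.98239×10^5/7900) = 7.100 km/s.
Transfer-orbit speed at r₁ (vis-viva equation): v_p = √[μ(2/r₁ − 1/a_t)] = 9.410 km/s.
First burn Δv₁ = |v_p − v₁| = 2.310 km/s.
At r₂, v₂ = √(μ/r₂) = 2.643 km/s.
Transfer-orbit speed at r₂: v_a = √[μ(2/r₂ − 1/a_t)] = 1.304 km/s.
Second burn Δv₂ = |v₂ − v_a| = 1.339 km/s.
Total Δv = Δv₁ + Δv₂ = 3.649 km/s.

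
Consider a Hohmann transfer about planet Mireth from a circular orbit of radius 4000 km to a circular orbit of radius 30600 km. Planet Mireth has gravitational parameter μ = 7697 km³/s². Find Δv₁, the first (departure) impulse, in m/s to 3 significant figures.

Transfer-ellipse semi-major axis a_t = (r₁ + r₂)/2 = (4000 + 30600)/2 = 17300 km.
On the circular orbit at r = 4000 km, v_c = √(μ/r) = 1.3872 km/s.
Vis-viva on the transfer ellipse at r = 4000 km gives v_t = √[μ(2/r − 1/a_t)] = 1.8449 km/s.
Δv₁ = |v_t − v_c| = |1.8449 − 1.3872| = 0.4577 km/s.

Δv₁ = 458 m/s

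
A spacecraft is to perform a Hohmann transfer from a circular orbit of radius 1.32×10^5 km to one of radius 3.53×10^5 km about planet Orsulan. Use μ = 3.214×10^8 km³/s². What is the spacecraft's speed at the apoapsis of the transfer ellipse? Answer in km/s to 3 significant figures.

Transfer-ellipse semi-major axis a_t = (r₁ + r₂)/2 = (1.320×10^5 + 3.530×10^5)/2 = 2.425×10^5 km.
The apoapsis of the transfer ellipse is at r = 3.530×10^5 km.
Applying v² = μ(2/r − 1/a_t): v = 22.26 km/s.

v = 22.3 km/s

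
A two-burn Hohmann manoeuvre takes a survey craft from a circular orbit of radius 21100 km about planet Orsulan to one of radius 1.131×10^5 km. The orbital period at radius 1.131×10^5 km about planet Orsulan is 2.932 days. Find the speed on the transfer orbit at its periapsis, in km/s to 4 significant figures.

v = 8.432 km/s

From Kepler's third law T² = 4π²r³/μ at r = 1.131×10^5 km, T = 2.932 days = 2.932 × 86400 s = 2.533248×10^5 s: μ = 4π²r³/T² = 8.90004×10^5 km³/s².
Semi-major axis of the transfer orbit: a_t = (21100 + 1.131×10^5)/2 = 67100 km.
At periapsis, r = 21100 km.
Vis-viva: v = √[μ(2/r − 1/a_t)] = √[8.90004×10^5 × (2/21100 − 1/67100)] = 8.432 km/s.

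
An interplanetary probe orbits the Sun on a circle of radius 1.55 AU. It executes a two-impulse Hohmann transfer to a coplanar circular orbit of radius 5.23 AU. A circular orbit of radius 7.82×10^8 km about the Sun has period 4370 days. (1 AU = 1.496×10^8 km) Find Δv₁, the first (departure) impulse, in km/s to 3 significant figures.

From Kepler's third law T² = 4π²r³/μ at r = 7.82×10^8 km, T = 4370 days = 4370 × 86400 s = 3.77568×10^8 s: μ = 4π²r³/T² = 1.32431×10^11 km³/s².
In km: r₁ = 1.55 × 1.496×10^8 = 2.3188×10^8 km; r₂ = 5.23 × 1.496×10^8 = 7.82408×10^8 km.
Semi-major axis of the transfer orbit: a_t = (2.3188×10^8 + 7.82408×10^8)/2 = 5.07144×10^8 km.
On the circular orbit at r = 2.3188×10^8 km, v_c = √(μ/r) = 23.898 km/s.
Vis-viva on the transfer ellipse at r = 2.3188×10^8 km gives v_t = √[μ(2/r − 1/a_t)] = 29.683 km/s.
Δv₁ = |v_t − v_c| = |29.683 − 23.898| = 5.785 km/s.

Δv₁ = 5.79 km/s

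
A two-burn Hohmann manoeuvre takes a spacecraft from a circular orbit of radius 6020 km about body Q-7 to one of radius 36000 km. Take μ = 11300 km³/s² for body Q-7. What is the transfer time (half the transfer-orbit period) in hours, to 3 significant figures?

t = 25.0 hours

Transfer-ellipse semi-major axis a_t = (r₁ + r₂)/2 = (6020 + 36000)/2 = 21010 km.
Transfer time t = π√(a_t³/μ) = π√((21010)³ / 11300) = 90000 s.
Converting: 90000 s ÷ 3600 s/hour = 25.0 hours.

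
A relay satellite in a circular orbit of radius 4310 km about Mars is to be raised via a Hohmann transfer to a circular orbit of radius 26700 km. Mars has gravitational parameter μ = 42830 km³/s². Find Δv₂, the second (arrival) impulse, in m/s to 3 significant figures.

Δv₂ = 599 m/s

Semi-major axis of the transfer orbit: a_t = (4310 + 26700)/2 = 15505 km.
Circular speed at r = 26700 km: v_c = √(μ/r) = 1.26654 km/s.
Transfer-orbit speed at the same r (vis-viva, a = a_t): v_t = √[μ(2/r − 1/a_t)] = 0.667761 km/s.
Δv₂ = |v_t − v_c| = |0.667761 − 1.26654| = 0.5988 km/s.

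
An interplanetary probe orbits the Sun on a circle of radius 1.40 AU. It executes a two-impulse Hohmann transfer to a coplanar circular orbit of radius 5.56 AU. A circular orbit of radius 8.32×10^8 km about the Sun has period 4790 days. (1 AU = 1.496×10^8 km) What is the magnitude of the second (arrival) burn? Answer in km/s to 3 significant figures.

Δv₂ = 4.62 km/s

From Kepler's third law T² = 4π²r³/μ at r = 8.32×10^8 km, T = 4790 days = 4790 × 86400 s = 4.13856×10^8 s: μ = 4π²r³/T² = 1.32749×10^11 km³/s².
In km: r₁ = 1.40 × 1.496×10^8 = 2.0944×10^8 km; r₂ = 5.56 × 1.496×10^8 = 8.31776×10^8 km.
Semi-major axis of the transfer orbit: a_t = (2.0944×10^8 + 8.31776×10^8)/2 = 5.20608×10^8 km.
Circular speed at r = 8.31776×10^8 km: v_c = √(μ/r) = 12.633 km/s.
Transfer-orbit speed at the same r (vis-viva, a = a_t): v_t = √[μ(2/r − 1/a_t)] = 8.0128 km/s.
Δv₂ = |v_t − v_c| = |8.0128 − 12.633| = 4.620 km/s.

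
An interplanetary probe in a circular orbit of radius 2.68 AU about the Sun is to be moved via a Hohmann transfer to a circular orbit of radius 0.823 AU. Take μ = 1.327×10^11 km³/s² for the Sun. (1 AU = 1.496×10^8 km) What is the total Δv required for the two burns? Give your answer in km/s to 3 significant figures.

Δv = 13.5 km/s

In km: r₁ = 2.68 × 1.496×10^8 = 4.00928×10^8 km; r₂ = 0.823 × 1.496×10^8 = 1.231208×10^8 km.
Transfer-ellipse semi-major axis a_t = (r₁ + r₂)/2 = (4.00928×10^8 + 1.231208×10^8)/2 = 2.620244×10^8 km.
Circular speed at r₁: v₁ = √(μ/r₁) = √(1.327×10^11/4.00928×10^8) = 18.193 km/s.
Transfer-orbit speed at r₁ (v² = μ(2/r − 1/a)): v_a = √[μ(2/r₁ − 1/a_t)] = 12.471 km/s.
First burn Δv₁ = |v_a − v₁| = 5.722 km/s.
At r₂, v₂ = √(μ/r₂) = 32.83 km/s.
Transfer-orbit speed at r₂: v_p = √[μ(2/r₂ − 1/a_t)] = 40.61 km/s.
Second burn Δv₂ = |v₂ − v_p| = 7.780 km/s.
Δv = Δv₁ + Δv₂ = 5.722 + 7.780 = 13.50 km/s.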